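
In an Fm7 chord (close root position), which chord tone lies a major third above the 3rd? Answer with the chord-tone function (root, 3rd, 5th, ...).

5th

Spelling the chord: F-A♭-C-E♭.
The 3rd is A♭. A major third above A♭ is C.
C is the chord's 5th.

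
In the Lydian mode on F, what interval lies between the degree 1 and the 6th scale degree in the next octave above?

M13

Spelling the Lydian mode on F: F G A B C D E.
That puts F below D.
From F to D is 21 semitones, exactly the major thirteenth.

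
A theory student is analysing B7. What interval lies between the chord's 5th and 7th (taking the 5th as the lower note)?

The chord tones of B dominant seventh are B, D#, F#, A.
That puts F# below A.
3 letter names make it a third; at 3 semitones (a half step narrower than major) the quality is minor.

m3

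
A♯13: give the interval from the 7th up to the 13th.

M7

A♯13: A♯, C𝄪, E♯, G♯, B♯, F𝄪.
So we need the interval from G♯ up to F𝄪.
G♯ up to F𝄪 spans 7 letter names and 11 semitones — a major seventh.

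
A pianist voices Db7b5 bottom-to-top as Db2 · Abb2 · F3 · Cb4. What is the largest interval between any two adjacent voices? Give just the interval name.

A6

Adjacent intervals: Db2→Abb2 = diminished fifth; Abb2→F3 = augmented sixth; F3→Cb4 = diminished fifth.
The largest is Abb2 to F3, an augmented sixth (10 semitones).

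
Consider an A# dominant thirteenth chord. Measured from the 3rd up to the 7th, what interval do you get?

diminished fifth

Spelling the chord: A# C## E# G# B# F##.
That puts C## below G#.
5 letter names make it a fifth; at 6 semitones (a half step narrower than perfect) the quality is diminished.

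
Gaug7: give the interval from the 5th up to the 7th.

Spelling the chord: G-B-D♯-F.
5th = D♯; 7th = F.
D♯ up to F is 2 semitones, a whole step narrower than a major third, so the interval is diminished.

d3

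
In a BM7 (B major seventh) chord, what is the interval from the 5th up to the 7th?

major 3rd

B major seventh: B D# F# A#.
5th = F#; 7th = A#.
From F# to A# is 4 semitones, exactly the major third.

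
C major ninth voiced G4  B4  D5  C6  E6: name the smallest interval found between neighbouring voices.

m3

Adjacent intervals: G4→B4 = major third; B4→D5 = minor third; D5→C6 = minor seventh; C6→E6 = major third.
The smallest is B4 to D5, a minor third (3 semitones).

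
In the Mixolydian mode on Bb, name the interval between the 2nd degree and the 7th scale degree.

m6

The scale runs Bb C D Eb F G Ab.
So we need the interval from C up to Ab.
6 letter names make it a sixth; at 8 semitones (a half step narrower than major) the quality is minor.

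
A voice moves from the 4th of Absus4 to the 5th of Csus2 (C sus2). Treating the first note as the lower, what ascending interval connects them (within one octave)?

Absus4 has Db as its 4th, and Csus2 (C sus2) has G as its 5th.
Db up to G is 6 semitones, a half step wider than a perfect fourth, so the interval is augmented.

augmented fourth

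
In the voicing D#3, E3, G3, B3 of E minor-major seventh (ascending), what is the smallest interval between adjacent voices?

minor 2nd

Adjacent intervals: D#3→E3 = minor second; E3→G3 = minor third; G3→B3 = major third.
The smallest is D#3 to E3, a minor second (1 semitone).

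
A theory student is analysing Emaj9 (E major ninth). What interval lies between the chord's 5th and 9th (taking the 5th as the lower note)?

Spelling the chord: E G# B D# F#.
The 5th is B and the 9th is F#.
From B to F# is 7 semitones, exactly the perfect fifth.

P5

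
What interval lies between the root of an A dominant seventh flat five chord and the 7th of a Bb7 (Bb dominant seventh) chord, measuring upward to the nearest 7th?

The root of A dominant seventh flat five is A; the 7th of Bb7 (Bb dominant seventh) is Ab.
8 letter names make it an octave; at 11 semitones (a half step narrower than perfect) the quality is diminished.

diminished 8th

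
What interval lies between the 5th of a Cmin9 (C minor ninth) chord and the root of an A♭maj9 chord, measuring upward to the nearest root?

Cmin9 (C minor ninth) has G as its 5th, and A♭maj9 has A♭ as its root.
2 letter names make it a second; at 1 semitone (a half step narrower than major) the quality is minor.

m2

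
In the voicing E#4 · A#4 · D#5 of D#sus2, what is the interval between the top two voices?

perfect 4th

Those voices are A#4 and D#5.
Counting 4 letters and 5 half steps from A# gives a perfect fourth.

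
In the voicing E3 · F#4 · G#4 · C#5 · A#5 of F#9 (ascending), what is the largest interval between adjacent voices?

Adjacent intervals: E3→F#4 = major ninth; F#4→G#4 = major second; G#4→C#5 = perfect fourth; C#5→A#5 = major sixth.
The largest is E3 to F#4, a major ninth (14 semitones).

major ninth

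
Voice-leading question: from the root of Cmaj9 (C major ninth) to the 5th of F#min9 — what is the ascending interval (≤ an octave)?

augmented unison

The root of Cmaj9 (C major ninth) is C; the 5th of F#min9 is C#.
1 letter names make it a unison; at 1 semitone (a half step wider than perfect) the quality is augmented.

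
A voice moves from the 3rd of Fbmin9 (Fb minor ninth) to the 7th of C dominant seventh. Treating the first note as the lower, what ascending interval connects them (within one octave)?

A2

The 3rd of Fbmin9 (Fb minor ninth) is Abb; the 7th of C dominant seventh is Bb.
2 letter names make it a second; at 3 semitones (a half step wider than major) the quality is augmented.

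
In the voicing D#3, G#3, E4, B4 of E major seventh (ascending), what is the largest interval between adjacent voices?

minor sixth

Adjacent intervals: D#3→G#3 = perfect fourth; G#3→E4 = minor sixth; E4→B4 = perfect fifth.
The largest is G#3 to E4, a minor sixth (8 semitones).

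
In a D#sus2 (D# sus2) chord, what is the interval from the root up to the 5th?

perfect fifth

D#sus2 (D# sus2): D# E# A#.
The root is D# and the 5th is A#.
From D# to A# is 7 semitones, exactly the perfect fifth.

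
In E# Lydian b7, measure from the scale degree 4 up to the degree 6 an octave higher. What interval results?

minor 10th

Spelling E# Lydian b7: E# F## G## A## B# C## D#.
The scale degree 4 is A## and the 6th scale degree (up an octave) is C##.
From A## to C##: 15 semitones over a tenth = minor.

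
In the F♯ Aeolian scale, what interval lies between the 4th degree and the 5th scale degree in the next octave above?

The scale runs F♯ G♯ A B C♯ D E.
That puts B below C♯.
B up to C♯ spans 9 letter names and 14 semitones — a major ninth.

major ninth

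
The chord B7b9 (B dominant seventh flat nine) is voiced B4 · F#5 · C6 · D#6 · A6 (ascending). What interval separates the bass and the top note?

The outer voices are B4 and A6.
From B to A: 22 semitones over a fourteenth = minor.

minor fourteenth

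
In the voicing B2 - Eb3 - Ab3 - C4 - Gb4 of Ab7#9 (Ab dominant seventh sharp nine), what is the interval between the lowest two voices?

Those voices are B2 and Eb3.
B up to Eb is 4 semitones, a half step narrower than a perfect fourth, so the interval is diminished.

diminished fourth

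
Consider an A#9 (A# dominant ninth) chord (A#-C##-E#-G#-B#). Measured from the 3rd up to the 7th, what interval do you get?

diminished fifth

3rd = C##; 7th = G#.
5 letter names make it a fifth; at 6 semitones (a half step narrower than perfect) the quality is diminished.
That tritone between 3rd and 7th is what gives the dominant seventh its pull toward resolution.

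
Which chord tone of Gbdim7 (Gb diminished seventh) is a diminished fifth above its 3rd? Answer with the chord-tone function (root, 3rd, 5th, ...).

Gbdim7 (Gb diminished seventh) is spelled Gb-Bbb-Dbb-Fbb.
The 3rd is Bbb. A diminished fifth above Bbb is Fbb.
Fbb is the chord's 7th.

7th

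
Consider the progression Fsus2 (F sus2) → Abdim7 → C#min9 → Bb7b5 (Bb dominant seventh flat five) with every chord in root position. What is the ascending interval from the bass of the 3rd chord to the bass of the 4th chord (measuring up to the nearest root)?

diminished 7th

The roots are C# and Bb.
C# up to Bb is 9 semitones, a whole step narrower than a major seventh, so the interval is diminished.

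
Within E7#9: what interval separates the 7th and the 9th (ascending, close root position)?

augmented third

The chord tones of E dominant seventh sharp nine are E G♯ B D F𝄪.
7th = D; 9th = F𝄪.
D up to F𝄪 is 5 semitones, a half step wider than a major third, so the interval is augmented.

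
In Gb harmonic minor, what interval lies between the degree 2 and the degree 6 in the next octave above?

Gb harmonic minor: Gb Ab Bbb Cb Db Ebb F.
So we need the interval from Ab up to Ebb.
From Ab to Ebb: 18 semitones over a twelfth = diminished.

diminished twelfth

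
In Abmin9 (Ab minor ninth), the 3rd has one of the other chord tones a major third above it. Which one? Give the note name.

Eb

The chord tones of Abm9 are Ab, Cb, Eb, Gb, Bb.
The 3rd is Cb. A major third above Cb is Eb.
Eb is the chord's 5th.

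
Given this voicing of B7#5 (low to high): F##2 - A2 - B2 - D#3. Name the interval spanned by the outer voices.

minor sixth

The outer voices are F##2 and D#3.
6 letter names make it a sixth; at 8 semitones (a half step narrower than major) the quality is minor.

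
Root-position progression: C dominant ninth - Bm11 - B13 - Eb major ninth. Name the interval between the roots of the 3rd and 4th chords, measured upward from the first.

The roots are B and Eb.
4 letter names make it a fourth; at 4 semitones (a half step narrower than perfect) the quality is diminished.

diminished 4th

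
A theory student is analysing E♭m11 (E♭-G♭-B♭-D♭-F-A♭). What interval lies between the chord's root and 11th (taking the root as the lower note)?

perfect eleventh

So we need the interval from E♭ up to A♭.
E♭ up to A♭ spans 11 letter names and 17 semitones — a perfect eleventh.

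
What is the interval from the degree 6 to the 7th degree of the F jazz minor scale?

The scale runs F G Ab Bb C D E.
The degree 6 is D and the 7th scale degree is E.
From D to E is 2 semitones, exactly the major second.

major second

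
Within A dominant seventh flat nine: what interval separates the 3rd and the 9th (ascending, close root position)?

diminished 7th

A7b9 is spelled A–C♯–E–G–B♭.
That puts C♯ below B♭.
C♯ up to B♭ is 9 semitones, a whole step narrower than a major seventh, so the interval is diminished.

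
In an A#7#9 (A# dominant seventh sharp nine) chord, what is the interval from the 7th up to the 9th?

A#7#9: A#, C##, E#, G#, B##.
7th = G#; 9th = B##.
3 letter names make it a third; at 5 semitones (a half step wider than major) the quality is augmented.

augmented 3rd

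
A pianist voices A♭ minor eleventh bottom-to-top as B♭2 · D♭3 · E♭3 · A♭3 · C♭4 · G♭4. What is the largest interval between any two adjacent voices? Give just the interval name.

Adjacent intervals: B♭2→D♭3 = minor third; D♭3→E♭3 = major second; E♭3→A♭3 = perfect fourth; A♭3→C♭4 = minor third; C♭4→G♭4 = perfect fifth.
The largest is C♭4 to G♭4, a perfect fifth (7 semitones).

perfect fifth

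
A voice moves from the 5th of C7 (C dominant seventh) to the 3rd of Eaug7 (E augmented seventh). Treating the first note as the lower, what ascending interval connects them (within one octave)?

augmented unison

The 5th of C7 (C dominant seventh) is G; the 3rd of Eaug7 (E augmented seventh) is G♯.
G up to G♯ is 1 semitone, a half step wider than a perfect unison, so the interval is augmented.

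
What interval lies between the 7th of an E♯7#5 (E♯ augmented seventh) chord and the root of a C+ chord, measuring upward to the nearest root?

diminished 7th

The 7th of E♯7#5 (E♯ augmented seventh) is D♯; the root of C+ is C.
From D♯ to C: 9 semitones over a seventh = diminished.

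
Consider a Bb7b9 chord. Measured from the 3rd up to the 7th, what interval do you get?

diminished 5th

Bb7b9: Bb D F Ab Cb.
So we need the interval from D up to Ab.
From D to Ab: 6 semitones over a fifth = diminished.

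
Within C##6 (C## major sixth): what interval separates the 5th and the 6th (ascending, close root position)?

major second

Spelling the chord: C## E## G## A##.
5th = G##; 6th = A##.
Counting 2 letters and 2 half steps from G## gives a major second.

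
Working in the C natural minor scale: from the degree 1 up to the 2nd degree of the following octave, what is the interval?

major ninth

The scale runs C D E♭ F G A♭ B♭.
The degree 1 is C and the 2nd scale degree (up an octave) is D.
From C to D is 14 semitones, exactly the major ninth.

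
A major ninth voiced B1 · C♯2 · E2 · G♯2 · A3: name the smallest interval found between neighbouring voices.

Adjacent intervals: B1→C♯2 = major second; C♯2→E2 = minor third; E2→G♯2 = major third; G♯2→A3 = minor ninth.
The smallest is B1 to C♯2, a major second (2 semitones).

major 2nd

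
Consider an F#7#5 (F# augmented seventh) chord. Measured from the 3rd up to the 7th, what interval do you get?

diminished 5th

F#+7 (F# augmented seventh) is spelled F# A# C## E.
The 3rd is A# and the 7th is E.
5 letter names make it a fifth; at 6 semitones (a half step narrower than perfect) the quality is diminished.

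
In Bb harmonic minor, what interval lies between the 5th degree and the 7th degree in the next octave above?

M10

Bb harmonic minor: Bb C Db Eb F Gb A.
The 5th degree is F and the 7th scale degree (up an octave) is A.
Counting 10 letters and 16 half steps from F gives a major tenth.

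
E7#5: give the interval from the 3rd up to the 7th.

diminished fifth

E7#5 (E augmented seventh) is spelled E–G♯–B♯–D.
So we need the interval from G♯ up to D.
From G♯ to D: 6 semitones over a fifth = diminished.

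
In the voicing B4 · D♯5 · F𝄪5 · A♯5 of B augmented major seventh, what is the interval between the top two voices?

Those voices are F𝄪5 and A♯5.
F𝄪 up to A♯ is 3 semitones, a half step narrower than a major third, so the interval is minor.

minor 3rd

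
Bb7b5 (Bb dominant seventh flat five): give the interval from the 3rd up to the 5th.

diminished third

Bb7b5 (Bb dominant seventh flat five): Bb–D–Fb–Ab.
The 3rd is D and the 5th is Fb.
3 letter names make it a third; at 2 semitones (a whole step narrower than major) the quality is diminished.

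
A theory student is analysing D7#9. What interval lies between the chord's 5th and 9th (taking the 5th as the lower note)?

The chord tones of D7#9 (D dominant seventh sharp nine) are D F# A C E#.
So we need the interval from A up to E#.
A up to E# is 8 semitones, a half step wider than a perfect fifth, so the interval is augmented.

augmented fifth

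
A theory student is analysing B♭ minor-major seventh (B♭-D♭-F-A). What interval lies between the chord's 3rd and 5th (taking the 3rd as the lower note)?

3rd = D♭; 5th = F.
Counting 3 letters and 4 half steps from D♭ gives a major third.

major third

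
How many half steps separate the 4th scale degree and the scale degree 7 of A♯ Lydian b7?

4

The scale is A♯ B♯ C𝄪 D𝄪 E♯ F𝄪 G♯.
D𝄪 up to G♯ is a diminished fourth — 4 semitones.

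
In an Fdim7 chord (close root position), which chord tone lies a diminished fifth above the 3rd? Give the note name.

Ebb

The chord tones of Fdim7 are F A♭ C♭ E𝄫.
The 3rd is A♭. A diminished fifth above A♭ is E𝄫.
E𝄫 is the chord's 7th.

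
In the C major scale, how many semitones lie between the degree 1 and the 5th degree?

7

The scale is C D E F G A B.
C up to G is a perfect fifth — 7 semitones.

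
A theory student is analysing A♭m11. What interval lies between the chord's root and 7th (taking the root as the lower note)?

m7

Spelling the chord: A♭–C♭–E♭–G♭–B♭–D♭.
So we need the interval from A♭ up to G♭.
From A♭ to G♭: 10 semitones over a seventh = minor.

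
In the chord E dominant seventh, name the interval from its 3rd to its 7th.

The chord tones of E7 are E G# B D.
That puts G# below D.
G# up to D is 6 semitones, a half step narrower than a perfect fifth, so the interval is diminished.

diminished fifth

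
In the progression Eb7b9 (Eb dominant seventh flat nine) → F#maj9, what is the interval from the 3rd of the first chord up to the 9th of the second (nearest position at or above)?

augmented unison

The 3rd of Eb7b9 (Eb dominant seventh flat nine) is G; the 9th of F#maj9 is G#.
1 letter names make it a unison; at 1 semitone (a half step wider than perfect) the quality is augmented.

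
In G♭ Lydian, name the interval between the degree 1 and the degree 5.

perfect 5th

Spelling G♭ Lydian: G♭ A♭ B♭ C D♭ E♭ F.
Degree 1 = G♭; scale degree 5 = D♭.
From G♭ to D♭ is 7 semitones, exactly the perfect fifth.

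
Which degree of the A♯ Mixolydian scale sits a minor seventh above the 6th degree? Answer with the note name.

The scale is A♯ B♯ C𝄪 D♯ E♯ F𝄪 G♯.
The 6th degree is F𝄪; a minor seventh above that is E♯ — scale degree 5.

E#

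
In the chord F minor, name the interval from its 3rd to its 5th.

M3

The chord tones of Fmin (F minor) are F, A♭, C.
So we need the interval from A♭ up to C.
From A♭ to C is 4 semitones, exactly the major third.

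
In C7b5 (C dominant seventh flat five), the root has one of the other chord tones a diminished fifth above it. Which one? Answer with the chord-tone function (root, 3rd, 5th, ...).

C dominant seventh flat five is spelled C E Gb Bb.
The root is C. A diminished fifth above C is Gb.
Gb is the chord's 5th.

5th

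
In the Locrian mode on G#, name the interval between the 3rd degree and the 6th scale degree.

Spelling the Locrian mode on G#: G# A B C# D E F#.
That puts B below E.
B up to E spans 4 letter names and 5 semitones — a perfect fourth.

perfect fourth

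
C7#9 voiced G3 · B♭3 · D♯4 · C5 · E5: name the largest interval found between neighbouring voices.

diminished 7th

Adjacent intervals: G3→B♭3 = minor third; B♭3→D♯4 = augmented third; D♯4→C5 = diminished seventh; C5→E5 = major third.
The largest is D♯4 to C5, a diminished seventh (9 semitones).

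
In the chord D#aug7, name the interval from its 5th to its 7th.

diminished third

D#aug7: D#–F##–A##–C#.
That puts A## below C#.
3 letter names make it a third; at 2 semitones (a whole step narrower than major) the quality is diminished.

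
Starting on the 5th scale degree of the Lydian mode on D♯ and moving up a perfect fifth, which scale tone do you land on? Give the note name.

The scale is D♯ E♯ F𝄪 G𝄪 A♯ B♯ C𝄪.
The 5th scale degree is A♯; a perfect fifth above that is E♯ — scale degree 2.

E#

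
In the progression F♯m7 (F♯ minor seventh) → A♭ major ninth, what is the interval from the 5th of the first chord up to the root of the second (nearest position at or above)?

The 5th of F♯m7 (F♯ minor seventh) is C♯; the root of A♭ major ninth is A♭.
6 letter names make it a sixth; at 7 semitones (a whole step narrower than major) the quality is diminished.

diminished 6th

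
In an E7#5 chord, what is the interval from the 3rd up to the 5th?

major 3rd

E augmented seventh: E-G♯-B♯-D.
The 3rd is G♯ and the 5th is B♯.
G♯ up to B♯ spans 3 letter names and 4 semitones — a major third.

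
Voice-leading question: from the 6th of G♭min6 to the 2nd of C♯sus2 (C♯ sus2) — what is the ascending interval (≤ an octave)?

A7

G♭min6 has E♭ as its 6th, and C♯sus2 (C♯ sus2) has D♯ as its 2nd.
From E♭ to D♯: 12 semitones over a seventh = augmented.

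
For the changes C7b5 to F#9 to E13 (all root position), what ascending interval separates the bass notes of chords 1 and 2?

augmented 4th

The roots are C and F#.
C up to F# is 6 semitones, a half step wider than a perfect fourth, so the interval is augmented.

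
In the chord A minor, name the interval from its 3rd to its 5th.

major third

Amin: A, C, E.
So we need the interval from C up to E.
C up to E spans 3 letter names and 4 semitones — a major third.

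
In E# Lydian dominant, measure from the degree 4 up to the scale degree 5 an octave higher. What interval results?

minor ninth

The scale runs E# F## G## A## B# C## D#.
The degree 4 is A## and the degree 5 (up an octave) is B#.
A## up to B# is 13 semitones, a half step narrower than a major ninth, so the interval is minor.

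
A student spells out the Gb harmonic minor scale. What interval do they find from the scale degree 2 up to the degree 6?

d5

Spelling the Gb harmonic minor scale: Gb Ab Bbb Cb Db Ebb F.
Scale degree 2 = Ab; degree 6 = Ebb.
From Ab to Ebb: 6 semitones over a fifth = diminished.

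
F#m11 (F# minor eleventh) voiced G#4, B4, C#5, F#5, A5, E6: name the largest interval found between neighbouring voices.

perfect 5th

Adjacent intervals: G#4→B4 = minor third; B4→C#5 = major second; C#5→F#5 = perfect fourth; F#5→A5 = minor third; A5→E6 = perfect fifth.
The largest is A5 to E6, a perfect fifth (7 semitones).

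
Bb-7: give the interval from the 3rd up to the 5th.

The chord tones of Bb-7 (Bb minor seventh) are Bb Db F Ab.
3rd = Db; 5th = F.
From Db to F is 4 semitones, exactly the major third.

major third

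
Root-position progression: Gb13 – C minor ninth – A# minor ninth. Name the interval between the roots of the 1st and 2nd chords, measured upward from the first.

augmented fourth

The roots are Gb and C.
4 letter names make it a fourth; at 6 semitones (a half step wider than perfect) the quality is augmented.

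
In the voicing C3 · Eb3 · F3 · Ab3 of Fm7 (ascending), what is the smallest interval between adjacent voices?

Adjacent intervals: C3→Eb3 = minor third; Eb3→F3 = major second; F3→Ab3 = minor third.
The smallest is Eb3 to F3, a major second (2 semitones).

major second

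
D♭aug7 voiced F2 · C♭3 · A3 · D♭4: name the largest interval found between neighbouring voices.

augmented 6th

Adjacent intervals: F2→C♭3 = diminished fifth; C♭3→A3 = augmented sixth; A3→D♭4 = diminished fourth.
The largest is C♭3 to A3, an augmented sixth (10 semitones).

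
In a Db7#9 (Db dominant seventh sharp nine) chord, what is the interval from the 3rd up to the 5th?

m3

Db7#9 (Db dominant seventh sharp nine): Db, F, Ab, Cb, E.
The 3rd is F and the 5th is Ab.
From F to Ab: 3 semitones over a third = minor.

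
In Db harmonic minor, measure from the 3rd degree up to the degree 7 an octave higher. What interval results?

Db harmonic minor: Db Eb Fb Gb Ab Bbb C.
The 3rd degree is Fb and the scale degree 7 (up an octave) is C.
Fb up to C is 20 semitones, a half step wider than a perfect twelfth, so the interval is augmented.

A12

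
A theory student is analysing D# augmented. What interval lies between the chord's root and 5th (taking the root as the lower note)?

augmented fifth

Spelling the chord: D#–F##–A##.
The root is D# and the 5th is A##.
From D# to A##: 8 semitones over a fifth = augmented.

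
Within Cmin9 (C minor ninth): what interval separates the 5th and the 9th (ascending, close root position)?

perfect fifth

Spelling the chord: C-Eb-G-Bb-D.
That puts G below D.
From G to D is 7 semitones, exactly the perfect fifth.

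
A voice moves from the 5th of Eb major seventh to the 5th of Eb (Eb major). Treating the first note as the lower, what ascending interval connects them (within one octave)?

perfect unison

Eb major seventh has Bb as its 5th, and Eb (Eb major) has Bb as its 5th.
Bb up to Bb spans 1 letter names and 0 semitones — a perfect unison.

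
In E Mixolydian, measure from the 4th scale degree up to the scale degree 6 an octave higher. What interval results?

The scale runs E F# G# A B C# D.
The 4th scale degree is A and the scale degree 6 (up an octave) is C#.
Counting 10 letters and 16 half steps from A gives a major tenth.

major tenth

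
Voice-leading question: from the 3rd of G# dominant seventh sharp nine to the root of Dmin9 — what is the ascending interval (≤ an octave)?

d3

The 3rd of G# dominant seventh sharp nine is B#; the root of Dmin9 is D.
B# up to D is 2 semitones, a whole step narrower than a major third, so the interval is diminished.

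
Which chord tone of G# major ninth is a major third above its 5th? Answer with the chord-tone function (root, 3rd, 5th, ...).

G#maj9 is spelled G#-B#-D#-F##-A#.
The 5th is D#. A major third above D# is F##.
F## is the chord's 7th.

7th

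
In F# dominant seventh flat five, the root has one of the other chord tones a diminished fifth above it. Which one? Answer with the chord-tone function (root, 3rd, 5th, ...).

5th

Spelling the chord: F#, A#, C, E.
The root is F#. A diminished fifth above F# is C.
C is the chord's 5th.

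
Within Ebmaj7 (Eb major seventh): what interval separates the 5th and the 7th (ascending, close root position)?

Ebmaj7: Eb, G, Bb, D.
So we need the interval from Bb up to D.
Bb up to D spans 3 letter names and 4 semitones — a major third.

major 3rd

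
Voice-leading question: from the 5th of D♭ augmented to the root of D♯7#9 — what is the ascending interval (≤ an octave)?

augmented fourth

The 5th of D♭ augmented is A; the root of D♯7#9 is D♯.
4 letter names make it a fourth; at 6 semitones (a half step wider than perfect) the quality is augmented.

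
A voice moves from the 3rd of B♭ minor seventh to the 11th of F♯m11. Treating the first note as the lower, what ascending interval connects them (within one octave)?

A6

The 3rd of B♭ minor seventh is D♭; the 11th of F♯m11 is B.
D♭ up to B is 10 semitones, a half step wider than a major sixth, so the interval is augmented.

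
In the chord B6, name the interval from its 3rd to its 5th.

minor 3rd

B major sixth: B D♯ F♯ G♯.
So we need the interval from D♯ up to F♯.
From D♯ to F♯: 3 semitones over a third = minor.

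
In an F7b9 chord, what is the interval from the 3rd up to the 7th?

diminished fifth

Spelling the chord: F, A, C, Eb, Gb.
The 3rd is A and the 7th is Eb.
5 letter names make it a fifth; at 6 semitones (a half step narrower than perfect) the quality is diminished.
This 3–7 tritone is the characteristic tension at the heart of the dominant sound.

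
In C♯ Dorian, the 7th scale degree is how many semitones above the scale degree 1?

10

The scale is C♯ D♯ E F♯ G♯ A♯ B.
C♯ up to B is a minor seventh — 10 semitones.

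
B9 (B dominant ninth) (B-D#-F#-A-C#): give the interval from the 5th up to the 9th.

The 5th is F# and the 9th is C#.
From F# to C# is 7 semitones, exactly the perfect fifth.

P5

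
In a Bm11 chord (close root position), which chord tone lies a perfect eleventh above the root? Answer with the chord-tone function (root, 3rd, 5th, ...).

B minor eleventh: B D F♯ A C♯ E.
The root is B. A perfect eleventh above B is E.
E is the chord's 11th.

11th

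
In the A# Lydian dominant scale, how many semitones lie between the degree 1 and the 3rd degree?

4

The scale is A# B# C## D## E# F## G#.
A# up to C## is a major third — 4 semitones.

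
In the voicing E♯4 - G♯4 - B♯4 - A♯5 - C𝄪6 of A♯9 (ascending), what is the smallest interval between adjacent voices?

Adjacent intervals: E♯4→G♯4 = minor third; G♯4→B♯4 = major third; B♯4→A♯5 = minor seventh; A♯5→C𝄪6 = major third.
The smallest is E♯4 to G♯4, a minor third (3 semitones).

m3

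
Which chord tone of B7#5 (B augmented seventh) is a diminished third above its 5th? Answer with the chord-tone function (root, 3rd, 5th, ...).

The chord tones of B7#5 are B D# F## A.
The 5th is F##. A diminished third above F## is A.
A is the chord's 7th.

7th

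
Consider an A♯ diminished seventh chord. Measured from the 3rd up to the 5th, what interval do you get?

Spelling the chord: A♯–C♯–E–G.
The 3rd is C♯ and the 5th is E.
From C♯ to E: 3 semitones over a third = minor.

minor 3rd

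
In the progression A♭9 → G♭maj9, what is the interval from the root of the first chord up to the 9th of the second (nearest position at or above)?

perfect unison

The root of A♭9 is A♭; the 9th of G♭maj9 is A♭.
Counting 1 letters and 0 half steps from A♭ gives a perfect unison.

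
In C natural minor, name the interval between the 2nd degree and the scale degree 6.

The scale runs C D Eb F G Ab Bb.
The 2nd degree is D and the 6th scale degree is Ab.
D up to Ab is 6 semitones, a half step narrower than a perfect fifth, so the interval is diminished.

diminished 5th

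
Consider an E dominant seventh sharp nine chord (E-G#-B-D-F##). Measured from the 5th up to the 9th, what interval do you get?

augmented 5th

5th = B; 9th = F##.
From B to F##: 8 semitones over a fifth = augmented.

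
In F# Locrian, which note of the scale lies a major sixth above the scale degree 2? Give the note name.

E

The scale is F# G A B C D E.
The scale degree 2 is G; a major sixth above that is E — scale degree 7.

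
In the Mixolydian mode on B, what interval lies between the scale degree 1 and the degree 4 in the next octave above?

P11

Spelling the Mixolydian mode on B: B C# D# E F# G# A.
Scale degree 1 = B; 4th scale degree (up an octave) = E.
B up to E spans 11 letter names and 17 semitones — a perfect eleventh.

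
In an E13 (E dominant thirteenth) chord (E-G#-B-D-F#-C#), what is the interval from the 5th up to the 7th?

minor third

5th = B; 7th = D.
From B to D: 3 semitones over a third = minor.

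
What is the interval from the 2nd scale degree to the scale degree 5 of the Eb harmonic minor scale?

perfect fourth

The scale runs Eb F Gb Ab Bb Cb D.
The 2nd scale degree is F and the scale degree 5 is Bb.
F up to Bb spans 4 letter names and 5 semitones — a perfect fourth.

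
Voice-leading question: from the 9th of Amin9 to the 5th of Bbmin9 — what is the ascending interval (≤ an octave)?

d5

Amin9 has B as its 9th, and Bbmin9 has F as its 5th.
5 letter names make it a fifth; at 6 semitones (a half step narrower than perfect) the quality is diminished.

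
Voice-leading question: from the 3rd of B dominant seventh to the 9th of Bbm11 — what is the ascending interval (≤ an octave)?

diminished 7th

The 3rd of B dominant seventh is D#; the 9th of Bbm11 is C.
From D# to C: 9 semitones over a seventh = diminished.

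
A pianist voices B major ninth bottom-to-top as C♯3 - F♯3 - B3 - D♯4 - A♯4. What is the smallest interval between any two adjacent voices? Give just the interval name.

Adjacent intervals: C♯3→F♯3 = perfect fourth; F♯3→B3 = perfect fourth; B3→D♯4 = major third; D♯4→A♯4 = perfect fifth.
The smallest is B3 to D♯4, a major third (4 semitones).

major third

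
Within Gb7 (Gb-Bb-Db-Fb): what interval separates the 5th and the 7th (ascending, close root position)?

minor third

5th = Db; 7th = Fb.
From Db to Fb: 3 semitones over a third = minor.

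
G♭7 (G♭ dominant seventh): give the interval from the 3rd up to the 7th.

G♭ dominant seventh: G♭, B♭, D♭, F♭.
So we need the interval from B♭ up to F♭.
5 letter names make it a fifth; at 6 semitones (a half step narrower than perfect) the quality is diminished.

d5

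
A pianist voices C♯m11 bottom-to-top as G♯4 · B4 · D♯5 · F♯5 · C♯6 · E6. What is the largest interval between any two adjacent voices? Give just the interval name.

perfect 5th

Adjacent intervals: G♯4→B4 = minor third; B4→D♯5 = major third; D♯5→F♯5 = minor third; F♯5→C♯6 = perfect fifth; C♯6→E6 = minor third.
The largest is F♯5 to C♯6, a perfect fifth (7 semitones).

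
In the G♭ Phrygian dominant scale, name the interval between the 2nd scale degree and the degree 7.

major 6th

The scale runs G♭ A𝄫 B♭ C♭ D♭ E𝄫 F♭.
2nd scale degree = A𝄫; scale degree 7 = F♭.
From A𝄫 to F♭ is 9 semitones, exactly the major sixth.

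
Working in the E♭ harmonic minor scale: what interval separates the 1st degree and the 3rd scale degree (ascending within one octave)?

minor 3rd

E♭ harmonic minor: E♭ F G♭ A♭ B♭ C♭ D.
1st degree = E♭; 3rd degree = G♭.
From E♭ to G♭: 3 semitones over a third = minor.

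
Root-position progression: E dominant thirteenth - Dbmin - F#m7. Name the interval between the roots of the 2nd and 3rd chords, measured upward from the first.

The roots are Db and F#.
From Db to F#: 5 semitones over a third = augmented.

augmented third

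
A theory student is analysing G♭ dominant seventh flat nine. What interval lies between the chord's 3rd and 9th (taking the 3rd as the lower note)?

d7

The chord tones of G♭ dominant seventh flat nine are G♭ B♭ D♭ F♭ A𝄫.
So we need the interval from B♭ up to A𝄫.
B♭ up to A𝄫 is 9 semitones, a whole step narrower than a major seventh, so the interval is diminished.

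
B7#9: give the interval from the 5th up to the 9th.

B7#9 (B dominant seventh sharp nine): B–D#–F#–A–C##.
So we need the interval from F# up to C##.
F# up to C## is 8 semitones, a half step wider than a perfect fifth, so the interval is augmented.

augmented 5th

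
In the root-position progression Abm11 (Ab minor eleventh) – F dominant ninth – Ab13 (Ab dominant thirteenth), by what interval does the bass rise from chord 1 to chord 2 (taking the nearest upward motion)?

The roots are Ab and F.
Counting 6 letters and 9 half steps from Ab gives a major sixth.

major sixth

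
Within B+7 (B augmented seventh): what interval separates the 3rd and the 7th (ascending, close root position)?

The chord tones of B augmented seventh are B–D♯–F𝄪–A.
That puts D♯ below A.
5 letter names make it a fifth; at 6 semitones (a half step narrower than perfect) the quality is diminished.

diminished fifth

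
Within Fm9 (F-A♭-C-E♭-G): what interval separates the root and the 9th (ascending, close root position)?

That puts F below G.
From F to G is 14 semitones, exactly the major ninth.

major ninth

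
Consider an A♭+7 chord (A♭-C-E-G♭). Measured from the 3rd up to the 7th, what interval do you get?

diminished 5th

The 3rd is C and the 7th is G♭.
C up to G♭ is 6 semitones, a half step narrower than a perfect fifth, so the interval is diminished.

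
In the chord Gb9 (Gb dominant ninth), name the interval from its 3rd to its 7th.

Gb9 (Gb dominant ninth) is spelled Gb Bb Db Fb Ab.
That puts Bb below Fb.
Bb up to Fb is 6 semitones, a half step narrower than a perfect fifth, so the interval is diminished.
This 3–7 tritone is the characteristic tension at the heart of the dominant sound.

diminished 5th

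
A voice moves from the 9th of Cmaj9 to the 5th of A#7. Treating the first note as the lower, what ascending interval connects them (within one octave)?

Cmaj9 has D as its 9th, and A#7 has E# as its 5th.
D up to E# is 3 semitones, a half step wider than a major second, so the interval is augmented.

augmented 2nd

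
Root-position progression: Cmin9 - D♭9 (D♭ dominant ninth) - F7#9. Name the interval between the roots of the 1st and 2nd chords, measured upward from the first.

The roots are C and D♭.
From C to D♭: 1 semitone over a second = minor.

minor 2nd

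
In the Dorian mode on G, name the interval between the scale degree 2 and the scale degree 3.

The scale runs G A B♭ C D E F.
The scale degree 2 is A and the 3rd scale degree is B♭.
2 letter names make it a second; at 1 semitone (a half step narrower than major) the quality is minor.

minor second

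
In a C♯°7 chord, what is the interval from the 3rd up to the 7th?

diminished fifth

C♯°7 (C♯ diminished seventh) is spelled C♯ E G B♭.
The 3rd is E and the 7th is B♭.
E up to B♭ is 6 semitones, a half step narrower than a perfect fifth, so the interval is diminished.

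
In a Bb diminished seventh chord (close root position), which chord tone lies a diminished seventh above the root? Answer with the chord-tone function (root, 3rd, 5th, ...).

7th

Bbdim7 (Bb diminished seventh) is spelled Bb-Db-Fb-Abb.
The root is Bb. A diminished seventh above Bb is Abb.
Abb is the chord's 7th.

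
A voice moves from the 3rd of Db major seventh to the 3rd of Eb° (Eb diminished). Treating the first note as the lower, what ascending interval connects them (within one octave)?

Db major seventh has F as its 3rd, and Eb° (Eb diminished) has Gb as its 3rd.
F up to Gb is 1 semitone, a half step narrower than a major second, so the interval is minor.

minor second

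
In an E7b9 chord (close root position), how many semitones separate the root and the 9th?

13

E dominant seventh flat nine is spelled E G♯ B D F.
E to F is a minor ninth: 13 semitones.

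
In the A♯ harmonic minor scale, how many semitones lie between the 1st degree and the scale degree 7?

The scale is A♯ B♯ C♯ D♯ E♯ F♯ G𝄪.
A♯ up to G𝄪 is a major seventh — 11 semitones.

11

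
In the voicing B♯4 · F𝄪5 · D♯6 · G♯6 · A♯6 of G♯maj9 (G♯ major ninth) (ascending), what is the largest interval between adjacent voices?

minor sixth

Adjacent intervals: B♯4→F𝄪5 = perfect fifth; F𝄪5→D♯6 = minor sixth; D♯6→G♯6 = perfect fourth; G♯6→A♯6 = major second.
The largest is F𝄪5 to D♯6, a minor sixth (8 semitones).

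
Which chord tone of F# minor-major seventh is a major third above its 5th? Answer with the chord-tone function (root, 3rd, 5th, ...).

F#m(maj7) is spelled F#–A–C#–E#.
The 5th is C#. A major third above C# is E#.
E# is the chord's 7th.

7th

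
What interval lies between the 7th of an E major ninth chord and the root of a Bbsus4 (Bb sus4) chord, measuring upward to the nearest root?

diminished sixth

E major ninth has D# as its 7th, and Bbsus4 (Bb sus4) has Bb as its root.
6 letter names make it a sixth; at 7 semitones (a whole step narrower than major) the quality is diminished.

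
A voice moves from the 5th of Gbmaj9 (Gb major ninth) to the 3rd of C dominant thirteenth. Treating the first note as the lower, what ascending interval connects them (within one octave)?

A2

The 5th of Gbmaj9 (Gb major ninth) is Db; the 3rd of C dominant thirteenth is E.
2 letter names make it a second; at 3 semitones (a half step wider than major) the quality is augmented.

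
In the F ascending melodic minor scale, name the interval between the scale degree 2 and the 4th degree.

minor 3rd

F melodic minor: F G Ab Bb C D E.
The scale degree 2 is G and the scale degree 4 is Bb.
From G to Bb: 3 semitones over a third = minor.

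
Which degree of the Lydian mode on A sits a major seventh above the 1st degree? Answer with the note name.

The scale is A B C# D# E F# G#.
The 1st degree is A; a major seventh above that is G# — scale degree 7.

G#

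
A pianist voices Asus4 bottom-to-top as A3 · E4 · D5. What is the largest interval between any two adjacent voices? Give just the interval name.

m7

Adjacent intervals: A3→E4 = perfect fifth; E4→D5 = minor seventh.
The largest is E4 to D5, a minor seventh (10 semitones).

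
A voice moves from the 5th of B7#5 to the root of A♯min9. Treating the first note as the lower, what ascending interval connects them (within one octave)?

minor third

The 5th of B7#5 is F𝄪; the root of A♯min9 is A♯.
F𝄪 up to A♯ is 3 semitones, a half step narrower than a major third, so the interval is minor.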